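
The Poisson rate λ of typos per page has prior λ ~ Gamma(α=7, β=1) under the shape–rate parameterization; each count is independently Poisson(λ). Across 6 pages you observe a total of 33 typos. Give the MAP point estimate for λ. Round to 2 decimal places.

λ̂_MAP = 5.57

Σxᵢ = 33, n = 6.
Posterior ∝ λ^6e^(−1λ) · λ^33e^(−6λ) = λ^39e^(−7λ), i.e. Gamma(shape=40, rate=7).
The mode of a Gamma(a, b) with a ≥ 1 (shape–rate) is (a−1)/b = 39/7 ≈ 5.57.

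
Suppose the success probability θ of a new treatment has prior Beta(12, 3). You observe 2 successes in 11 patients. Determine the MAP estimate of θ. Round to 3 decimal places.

θ̂_MAP = 0.542

Prior: Beta(12, 3).
Data: 2 successes in 11 trials. The binomial likelihood contributes θ^2(1−θ)^9, so the posterior is Beta(12+2, 3+9) = Beta(14, 12).
For Beta(a, b) with a, b > 1 the mode is (a−1)/(a+b−2) = 13/24 ≈ 0.542.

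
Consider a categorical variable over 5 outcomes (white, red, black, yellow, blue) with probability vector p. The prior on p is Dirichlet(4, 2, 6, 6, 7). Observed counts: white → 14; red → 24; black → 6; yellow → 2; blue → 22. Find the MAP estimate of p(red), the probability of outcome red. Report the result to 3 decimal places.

The posterior is Dirichlet(αᵢ + nᵢ) = Dirichlet(18, 26, 12, 8, 29).
For a Dirichlet(a₁,…,a_K) with all aᵢ > 1, the mode has j-th component (aⱼ − 1)/(Σaᵢ − K).
Here Σaᵢ = 93 and K = 5, so p(red) = (26 − 1)/(93 − 5) = 25/88 ≈ 0.284.

MAP estimate of p(red) = 0.284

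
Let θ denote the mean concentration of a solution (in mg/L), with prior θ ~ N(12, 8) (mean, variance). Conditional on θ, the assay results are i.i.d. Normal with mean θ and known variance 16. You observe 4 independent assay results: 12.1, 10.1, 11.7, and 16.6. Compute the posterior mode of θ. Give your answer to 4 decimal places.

θ̂_MAP = 12.4167

n = 4; x̄ = (12.1 + 10.1 + 11.7 + 16.6)/4 = 50.5/4 = 12.625.
For a Normal prior and Normal likelihood with known variance, the posterior is Normal; its mode equals its mean, the precision-weighted average.
Prior precision 1/σ₀² = 1/8 = 0.125; data precision n/σ² = 4/16 = 0.25.
θ̂ = (0.125·12 + 0.25·12.625) / (0.125 + 0.25) = 4.65625/0.375 = 149/12 ≈ 12.4167.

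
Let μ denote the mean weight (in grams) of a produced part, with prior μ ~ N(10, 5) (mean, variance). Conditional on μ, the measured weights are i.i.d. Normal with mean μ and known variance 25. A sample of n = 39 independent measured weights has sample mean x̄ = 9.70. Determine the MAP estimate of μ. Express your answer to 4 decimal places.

μ̂_MAP = 9.7341

n = 39, x̄ = 9.70.
For a Normal prior and Normal likelihood with known variance, the posterior is Normal; its mode equals its mean, the precision-weighted average.
Prior precision 1/σ₀² = 1/5 = 0.2; data precision n/σ² = 39/25 = 1.56.
μ̂ = (0.2·10 + 1.56·9.7) / (0.2 + 1.56) = 17.132/1.76 = 4283/440 ≈ 9.7341.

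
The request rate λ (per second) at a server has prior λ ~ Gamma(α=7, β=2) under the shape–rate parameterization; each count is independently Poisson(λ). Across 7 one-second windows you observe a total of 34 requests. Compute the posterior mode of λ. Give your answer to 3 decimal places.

λ̂_MAP = 4.444

Σxᵢ = 34, n = 7.
Posterior ∝ λ^6e^(−2λ) · λ^34e^(−7λ) = λ^40e^(−9λ), i.e. Gamma(shape=41, rate=9).
The mode of a Gamma(a, b) with a ≥ 1 (shape–rate) is (a−1)/b = 40/9 ≈ 4.444.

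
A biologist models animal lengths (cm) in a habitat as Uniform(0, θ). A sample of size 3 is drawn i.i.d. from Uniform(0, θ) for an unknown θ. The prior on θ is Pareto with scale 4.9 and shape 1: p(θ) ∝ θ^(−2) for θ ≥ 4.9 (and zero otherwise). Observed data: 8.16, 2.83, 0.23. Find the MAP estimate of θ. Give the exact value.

θ̂_MAP = 8.16

The Uniform(0, θ) likelihood is θ^(−n) for θ ≥ max(xᵢ), zero otherwise. Here max(xᵢ) = 8.16.
Posterior ∝ θ^(−2) · θ^(−3) = θ^(−5) on θ ≥ max(4.9, 8.16) = 8.16.
This density is strictly decreasing in θ, so the posterior mode lies at the lower boundary of the support.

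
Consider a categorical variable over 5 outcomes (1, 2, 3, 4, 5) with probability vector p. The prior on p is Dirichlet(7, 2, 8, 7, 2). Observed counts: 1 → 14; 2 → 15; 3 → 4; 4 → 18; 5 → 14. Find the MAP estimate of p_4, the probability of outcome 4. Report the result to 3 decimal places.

The posterior is Dirichlet(αᵢ + nᵢ) = Dirichlet(21, 17, 12, 25, 16).
For a Dirichlet(a₁,…,a_K) with all aᵢ > 1, the mode has j-th component (aⱼ − 1)/(Σaᵢ − K).
Here Σaᵢ = 91 and K = 5, so p_4 = (25 − 1)/(91 − 5) = 24/86 ≈ 0.279.

MAP estimate: 0.279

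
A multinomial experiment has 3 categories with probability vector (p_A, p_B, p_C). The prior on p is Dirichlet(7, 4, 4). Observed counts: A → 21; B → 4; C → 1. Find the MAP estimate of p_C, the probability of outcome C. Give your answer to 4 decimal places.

MAP estimate of p_C = 0.1053

The posterior is Dirichlet(αᵢ + nᵢ) = Dirichlet(28, 8, 5).
For a Dirichlet(a₁,…,a_K) with all aᵢ > 1, the mode has j-th component (aⱼ − 1)/(Σaᵢ − K).
Here Σaᵢ = 41 and K = 3, so p_C = (5 − 1)/(41 − 3) = 4/38 ≈ 0.1053.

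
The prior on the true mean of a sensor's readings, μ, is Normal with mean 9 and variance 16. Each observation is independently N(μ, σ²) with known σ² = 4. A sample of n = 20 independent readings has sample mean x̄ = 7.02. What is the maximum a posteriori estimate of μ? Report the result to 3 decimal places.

μ̂_MAP = 7.044

n = 20, x̄ = 7.02.
For a Normal prior and Normal likelihood with known variance, the posterior is Normal; its mode equals its mean, the precision-weighted average.
Prior precision 1/σ₀² = 1/16 = 0.0625; data precision n/σ² = 20/4 = 5.
μ̂ = (0.0625·9 + 5·7.02) / (0.0625 + 5) = 35.6625/5.0625 = 317/45 ≈ 7.044.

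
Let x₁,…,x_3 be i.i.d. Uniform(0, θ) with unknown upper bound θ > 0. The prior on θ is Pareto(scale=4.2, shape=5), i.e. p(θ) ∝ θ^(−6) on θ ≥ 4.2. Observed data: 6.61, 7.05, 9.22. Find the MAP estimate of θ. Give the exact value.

The Uniform(0, θ) likelihood is θ^(−n) for θ ≥ max(xᵢ), zero otherwise. Here max(xᵢ) = 9.22.
Posterior ∝ θ^(−6) · θ^(−3) = θ^(−9) on θ ≥ max(4.2, 9.22) = 9.22.
This density is strictly decreasing in θ, so the posterior mode lies at the lower boundary of the support.

θ̂_MAP = 9.22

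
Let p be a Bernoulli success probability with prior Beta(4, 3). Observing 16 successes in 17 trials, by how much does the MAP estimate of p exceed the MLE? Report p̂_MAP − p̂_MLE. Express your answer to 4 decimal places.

Posterior is Beta(20, 4); MAP = (20−1)/(24−2) = 19/22 ≈ 0.86364.
MLE ignores the prior: p̂_MLE = k/n = 16/17 ≈ 0.94118.
Difference = 19/22 − 16/17 = -29/374 ≈ -0.0775.

MAP − MLE = -0.0775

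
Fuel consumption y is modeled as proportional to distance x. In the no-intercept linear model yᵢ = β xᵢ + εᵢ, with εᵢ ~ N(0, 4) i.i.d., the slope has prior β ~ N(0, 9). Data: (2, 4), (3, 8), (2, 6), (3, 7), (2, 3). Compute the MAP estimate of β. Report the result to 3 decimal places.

log p(β | y) = −Σ(yᵢ − βxᵢ)²/(2·4) − β²/(2·9) + const.
Setting the derivative to zero: Σxᵢ(yᵢ − βxᵢ)/4 − β/9 = 0, so β = Σxᵢyᵢ / (Σxᵢ² + σ²/τ²).
Σxᵢyᵢ = 2·4 + 3·8 + 2·6 + 3·7 + 2·3 = 71; Σxᵢ² = 30; σ²/τ² = 4/9.
β̂_MAP = 71 / (30 + 4/9) = 71/(274/9) = 639/274 ≈ 2.332.

β̂_MAP = 2.332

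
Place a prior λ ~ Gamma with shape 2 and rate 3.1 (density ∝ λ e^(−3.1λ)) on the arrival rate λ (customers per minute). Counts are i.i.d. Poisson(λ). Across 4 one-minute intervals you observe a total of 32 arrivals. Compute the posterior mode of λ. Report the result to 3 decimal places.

λ̂_MAP = 4.648

Σxᵢ = 32, n = 4.
Posterior ∝ λe^(−3.1λ) · λ^32e^(−4λ) = λ^33e^(−7.1λ), i.e. Gamma(shape=34, rate=7.1).
The mode of a Gamma(a, b) with a ≥ 1 (shape–rate) is (a−1)/b = 33/7.1 ≈ 4.648.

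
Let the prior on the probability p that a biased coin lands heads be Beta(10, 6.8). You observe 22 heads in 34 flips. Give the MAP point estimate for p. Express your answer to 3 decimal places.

p̂_MAP = 0.635

Prior: Beta(10, 6.8).
Data: 22 successes in 34 trials. The binomial likelihood contributes p^22(1−p)^12, so the posterior is Beta(10+22, 6.8+12) = Beta(32, 18.8).
For Beta(a, b) with a, b > 1 the mode is (a−1)/(a+b−2) = 31/48.8 ≈ 0.635.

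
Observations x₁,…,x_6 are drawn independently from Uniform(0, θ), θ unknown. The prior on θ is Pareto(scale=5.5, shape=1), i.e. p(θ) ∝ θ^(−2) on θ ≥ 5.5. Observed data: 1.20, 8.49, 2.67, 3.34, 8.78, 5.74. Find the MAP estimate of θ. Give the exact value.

θ̂_MAP = 8.78

The Uniform(0, θ) likelihood is θ^(−n) for θ ≥ max(xᵢ), zero otherwise. Here max(xᵢ) = 8.78.
Posterior ∝ θ^(−2) · θ^(−6) = θ^(−8) on θ ≥ max(5.5, 8.78) = 8.78.
This density is strictly decreasing in θ, so the posterior mode lies at the lower boundary of the support.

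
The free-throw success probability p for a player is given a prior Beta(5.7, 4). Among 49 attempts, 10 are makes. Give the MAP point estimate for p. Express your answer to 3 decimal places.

Prior: Beta(5.7, 4).
Data: 10 successes in 49 trials. The binomial likelihood contributes p^10(1−p)^39, so the posterior is Beta(5.7+10, 4+39) = Beta(15.7, 43).
For Beta(a, b) with a, b > 1 the mode is (a−1)/(a+b−2) = 14.7/56.7 ≈ 0.259.

p̂_MAP = 0.259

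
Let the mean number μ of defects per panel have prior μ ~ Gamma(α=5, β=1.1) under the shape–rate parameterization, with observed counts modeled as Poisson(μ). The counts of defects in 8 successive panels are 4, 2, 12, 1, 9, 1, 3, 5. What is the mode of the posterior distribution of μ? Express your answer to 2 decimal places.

Σxᵢ = 4+2+12+1+9+1+3+5 = 37, with n = 8.
Posterior ∝ μ^4e^(−1.1μ) · μ^37e^(−8μ) = μ^41e^(−9.1μ), i.e. Gamma(shape=42, rate=9.1).
The mode of a Gamma(a, b) with a ≥ 1 (shape–rate) is (a−1)/b = 41/9.1 ≈ 4.51.

μ̂_MAP = 4.51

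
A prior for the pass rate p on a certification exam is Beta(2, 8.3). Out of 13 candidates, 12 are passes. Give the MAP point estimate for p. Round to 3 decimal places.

Prior: Beta(2, 8.3).
Data: 12 successes in 13 trials. The binomial likelihood contributes p^12(1−p)^1, so the posterior is Beta(2+12, 8.3+1) = Beta(14, 9.3).
For Beta(a, b) with a, b > 1 the mode is (a−1)/(a+b−2) = 13/21.3 ≈ 0.610.

p̂_MAP = 0.610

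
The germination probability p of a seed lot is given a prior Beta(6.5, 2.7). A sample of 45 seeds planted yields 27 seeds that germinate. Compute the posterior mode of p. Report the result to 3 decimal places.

Prior: Beta(6.5, 2.7).
Data: 27 successes in 45 trials. The binomial likelihood contributes p^27(1−p)^18, so the posterior is Beta(6.5+27, 2.7+18) = Beta(33.5, 20.7).
For Beta(a, b) with a, b > 1 the mode is (a−1)/(a+b−2) = 32.5/52.2 ≈ 0.623.

p̂_MAP = 0.623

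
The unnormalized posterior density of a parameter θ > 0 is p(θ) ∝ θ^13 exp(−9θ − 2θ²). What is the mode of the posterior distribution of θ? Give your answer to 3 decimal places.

ℓ'(θ) = 13/θ − 9 − 4θ. Setting this to zero and multiplying by θ: 4θ² + 9θ − 13 = 0.
θ = (−9 + √(9² + 4·4·13)) / (2·4) = (−9 + √289) / 8 = (−9 + 17)/8 = 1.
ℓ''(θ) = −13/θ² − 4 < 0, confirming a maximum.

θ̂_MAP = 1.000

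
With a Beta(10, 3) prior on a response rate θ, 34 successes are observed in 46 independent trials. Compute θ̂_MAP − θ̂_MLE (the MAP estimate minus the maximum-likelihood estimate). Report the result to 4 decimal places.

MAP − MLE = 0.0153

Posterior is Beta(44, 15); MAP = (44−1)/(59−2) = 43/57 ≈ 0.75439.
MLE ignores the prior: θ̂_MLE = k/n = 34/46 ≈ 0.73913.
Difference = 43/57 − 34/46 = 20/1311 ≈ 0.0153.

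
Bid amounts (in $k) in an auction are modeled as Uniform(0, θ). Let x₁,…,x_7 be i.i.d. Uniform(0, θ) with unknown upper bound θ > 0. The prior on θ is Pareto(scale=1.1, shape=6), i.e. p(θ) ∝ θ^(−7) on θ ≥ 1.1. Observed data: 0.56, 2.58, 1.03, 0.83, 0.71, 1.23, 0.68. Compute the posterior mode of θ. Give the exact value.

The Uniform(0, θ) likelihood is θ^(−n) for θ ≥ max(xᵢ), zero otherwise. Here max(xᵢ) = 2.58.
Posterior ∝ θ^(−7) · θ^(−7) = θ^(−14) on θ ≥ max(1.1, 2.58) = 2.58.
This density is strictly decreasing in θ, so the posterior mode lies at the lower boundary of the support.

θ̂_MAP = 2.58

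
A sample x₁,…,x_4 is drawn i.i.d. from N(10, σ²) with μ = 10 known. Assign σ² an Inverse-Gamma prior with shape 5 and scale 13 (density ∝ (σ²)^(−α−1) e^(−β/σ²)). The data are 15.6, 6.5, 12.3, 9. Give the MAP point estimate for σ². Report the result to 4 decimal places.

Sum of squared deviations about the known mean: SS = (15.6−10)² + (6.5−10)² + (12.3−10)² + (9−10)² = 49.9.
The Normal likelihood contributes (σ²)^(−n/2) exp(−SS/(2σ²)), so the posterior is Inverse-Gamma(α + n/2, β + SS/2) = Inverse-Gamma(7, 37.95).
The mode of Inverse-Gamma(a, b) is b/(a+1) = 37.95/8 ≈ 4.7438.

σ̂²_MAP = 4.7438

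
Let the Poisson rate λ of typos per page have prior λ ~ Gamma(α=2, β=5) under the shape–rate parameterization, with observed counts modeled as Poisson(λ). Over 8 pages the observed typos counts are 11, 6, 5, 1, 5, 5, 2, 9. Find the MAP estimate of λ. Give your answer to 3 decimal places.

λ̂_MAP = 3.462

Σxᵢ = 11+6+5+1+5+5+2+9 = 44, with n = 8.
Posterior ∝ λe^(−5λ) · λ^44e^(−8λ) = λ^45e^(−13λ), i.e. Gamma(shape=46, rate=13).
The mode of a Gamma(a, b) with a ≥ 1 (shape–rate) is (a−1)/b = 45/13 ≈ 3.462.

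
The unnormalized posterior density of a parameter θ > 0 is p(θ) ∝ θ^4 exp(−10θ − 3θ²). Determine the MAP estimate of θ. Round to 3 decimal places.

θ̂_MAP = 0.333

ℓ'(θ) = 4/θ − 10 − 6θ. Setting this to zero and multiplying by θ: 6θ² + 10θ − 4 = 0.
θ = (−10 + √(10² + 4·6·4)) / (2·6) = (−10 + √196) / 12 = (−10 + 14)/12 = 1/3.
ℓ''(θ) = −4/θ² − 6 < 0, confirming a maximum.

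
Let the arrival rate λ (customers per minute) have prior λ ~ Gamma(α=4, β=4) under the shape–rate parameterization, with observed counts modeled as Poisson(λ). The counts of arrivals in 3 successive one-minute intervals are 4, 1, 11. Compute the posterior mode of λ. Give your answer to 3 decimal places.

Σxᵢ = 4+1+11 = 16, with n = 3.
Posterior ∝ λ^3e^(−4λ) · λ^16e^(−3λ) = λ^19e^(−7λ), i.e. Gamma(shape=20, rate=7).
The mode of a Gamma(a, b) with a ≥ 1 (shape–rate) is (a−1)/b = 19/7 ≈ 2.714.

λ̂_MAP = 2.714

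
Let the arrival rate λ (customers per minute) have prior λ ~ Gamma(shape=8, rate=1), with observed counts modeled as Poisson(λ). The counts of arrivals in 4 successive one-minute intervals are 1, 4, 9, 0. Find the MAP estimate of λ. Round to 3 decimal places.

λ̂_MAP = 4.200

Σxᵢ = 1+4+9+0 = 14, with n = 4.
Posterior ∝ λ^7e^(−1λ) · λ^14e^(−4λ) = λ^21e^(−5λ), i.e. Gamma(shape=22, rate=5).
The mode of a Gamma(a, b) with a ≥ 1 (shape–rate) is (a−1)/b = 21/5 ≈ 4.200.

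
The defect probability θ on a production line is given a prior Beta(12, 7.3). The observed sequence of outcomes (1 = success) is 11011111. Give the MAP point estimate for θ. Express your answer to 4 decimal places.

Prior: Beta(12, 7.3).
Data: 7 successes in 8 trials (from the sequence). The binomial likelihood contributes θ^7(1−θ)^1, so the posterior is Beta(12+7, 7.3+1) = Beta(19, 8.3).
For Beta(a, b) with a, b > 1 the mode is (a−1)/(a+b−2) = 18/25.3 ≈ 0.7115.

θ̂_MAP = 0.7115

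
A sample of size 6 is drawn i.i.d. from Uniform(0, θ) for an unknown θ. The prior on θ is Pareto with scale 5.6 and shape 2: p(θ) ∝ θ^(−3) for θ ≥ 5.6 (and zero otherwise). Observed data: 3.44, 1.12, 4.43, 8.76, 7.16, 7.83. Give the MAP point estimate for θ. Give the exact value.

The Uniform(0, θ) likelihood is θ^(−n) for θ ≥ max(xᵢ), zero otherwise. Here max(xᵢ) = 8.76.
Posterior ∝ θ^(−3) · θ^(−6) = θ^(−9) on θ ≥ max(5.6, 8.76) = 8.76.
This density is strictly decreasing in θ, so the posterior mode lies at the lower boundary of the support.

θ̂_MAP = 8.76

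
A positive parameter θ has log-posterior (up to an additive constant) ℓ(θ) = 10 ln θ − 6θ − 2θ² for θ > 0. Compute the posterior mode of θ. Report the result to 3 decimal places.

θ̂_MAP = 1.000

ℓ'(θ) = 10/θ − 6 − 4θ. Setting this to zero and multiplying by θ: 4θ² + 6θ − 10 = 0.
θ = (−6 + √(6² + 4·4·10)) / (2·4) = (−6 + √196) / 8 = (−6 + 14)/8 = 1.
ℓ''(θ) = −10/θ² − 4 < 0, confirming a maximum.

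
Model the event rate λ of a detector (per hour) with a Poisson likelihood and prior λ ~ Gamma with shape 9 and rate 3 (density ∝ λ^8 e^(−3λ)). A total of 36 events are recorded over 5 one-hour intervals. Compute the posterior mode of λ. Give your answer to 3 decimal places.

λ̂_MAP = 5.500

Σxᵢ = 36, n = 5.
Posterior ∝ λ^8e^(−3λ) · λ^36e^(−5λ) = λ^44e^(−8λ), i.e. Gamma(shape=45, rate=8).
The mode of a Gamma(a, b) with a ≥ 1 (shape–rate) is (a−1)/b = 44/8 ≈ 5.500.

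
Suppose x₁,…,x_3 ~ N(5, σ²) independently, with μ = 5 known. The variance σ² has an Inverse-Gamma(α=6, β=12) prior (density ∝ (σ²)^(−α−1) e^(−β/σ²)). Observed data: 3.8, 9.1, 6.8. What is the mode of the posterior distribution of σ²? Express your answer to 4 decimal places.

Sum of squared deviations about the known mean: SS = (3.8−5)² + (9.1−5)² + (6.8−5)² = 21.49.
The Normal likelihood contributes (σ²)^(−n/2) exp(−SS/(2σ²)), so the posterior is Inverse-Gamma(α + n/2, β + SS/2) = Inverse-Gamma(7.5, 22.745).
The mode of Inverse-Gamma(a, b) is b/(a+1) = 22.745/8.5 ≈ 2.6759.

σ̂²_MAP = 2.6759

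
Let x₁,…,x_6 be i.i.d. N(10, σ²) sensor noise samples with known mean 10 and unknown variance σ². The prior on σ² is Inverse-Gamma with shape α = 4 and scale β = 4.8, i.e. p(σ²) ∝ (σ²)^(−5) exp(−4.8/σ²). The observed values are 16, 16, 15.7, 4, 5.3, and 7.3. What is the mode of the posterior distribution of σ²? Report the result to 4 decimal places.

Sum of squared deviations about the known mean: SS = (16−10)² + (16−10)² + (15.7−10)² + (4−10)² + (5.3−10)² + (7.3−10)² = 169.87.
The Normal likelihood contributes (σ²)^(−n/2) exp(−SS/(2σ²)), so the posterior is Inverse-Gamma(α + n/2, β + SS/2) = Inverse-Gamma(7, 89.735).
The mode of Inverse-Gamma(a, b) is b/(a+1) = 89.735/8 ≈ 11.2169.

σ̂²_MAP = 11.2169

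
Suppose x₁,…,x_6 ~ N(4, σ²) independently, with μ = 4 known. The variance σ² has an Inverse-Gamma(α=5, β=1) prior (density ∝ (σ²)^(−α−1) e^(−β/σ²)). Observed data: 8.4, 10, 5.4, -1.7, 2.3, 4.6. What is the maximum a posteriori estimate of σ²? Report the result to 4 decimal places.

σ̂²_MAP = 5.2811

Sum of squared deviations about the known mean: SS = (8.4−4)² + (10−4)² + (5.4−4)² + (-1.7−4)² + (2.3−4)² + (4.6−4)² = 93.06.
The Normal likelihood contributes (σ²)^(−n/2) exp(−SS/(2σ²)), so the posterior is Inverse-Gamma(α + n/2, β + SS/2) = Inverse-Gamma(8, 47.53).
The mode of Inverse-Gamma(a, b) is b/(a+1) = 47.53/9 ≈ 5.2811.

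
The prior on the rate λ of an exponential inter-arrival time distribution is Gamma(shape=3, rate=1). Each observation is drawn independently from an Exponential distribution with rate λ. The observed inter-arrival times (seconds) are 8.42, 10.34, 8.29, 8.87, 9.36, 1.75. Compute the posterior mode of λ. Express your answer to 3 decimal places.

λ̂_MAP = 0.167

The Exponential(rate=λ) likelihood is ∝ λ^n e^(−λΣtᵢ). Here n = 6 and Σtᵢ = 8.42 + 10.34 + 8.29 + 8.87 + 9.36 + 1.75 = 47.03.
Posterior ∝ λ^2e^(−1λ) · λ^6e^(−47.03λ) = λ^8e^(−48.03λ), i.e. Gamma(9, 48.03).
Mode = (a−1)/b = 8/48.03 ≈ 0.167.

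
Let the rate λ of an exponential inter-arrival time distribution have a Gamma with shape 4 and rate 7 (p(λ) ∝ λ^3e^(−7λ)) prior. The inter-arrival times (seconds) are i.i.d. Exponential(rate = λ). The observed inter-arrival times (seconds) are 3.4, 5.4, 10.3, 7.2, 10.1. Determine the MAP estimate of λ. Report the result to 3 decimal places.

λ̂_MAP = 0.184

The Exponential(rate=λ) likelihood is ∝ λ^n e^(−λΣtᵢ). Here n = 5 and Σtᵢ = 3.4 + 5.4 + 10.3 + 7.2 + 10.1 = 36.4.
Posterior ∝ λ^3e^(−7λ) · λ^5e^(−36.4λ) = λ^8e^(−43.4λ), i.e. Gamma(9, 43.4).
Mode = (a−1)/b = 8/43.4 ≈ 0.184.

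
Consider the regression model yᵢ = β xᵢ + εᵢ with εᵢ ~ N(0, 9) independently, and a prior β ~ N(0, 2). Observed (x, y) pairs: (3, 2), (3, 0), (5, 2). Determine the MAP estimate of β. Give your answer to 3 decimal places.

β̂_MAP = 0.337

log p(β | y) = −Σ(yᵢ − βxᵢ)²/(2·9) − β²/(2·2) + const.
Setting the derivative to zero: Σxᵢ(yᵢ − βxᵢ)/9 − β/2 = 0, so β = Σxᵢyᵢ / (Σxᵢ² + σ²/τ²).
Σxᵢyᵢ = 3·2 + 3·0 + 5·2 = 16; Σxᵢ² = 43; σ²/τ² = 4.5.
β̂_MAP = 16 / (43 + 4.5) = 16/47.5 ≈ 0.337.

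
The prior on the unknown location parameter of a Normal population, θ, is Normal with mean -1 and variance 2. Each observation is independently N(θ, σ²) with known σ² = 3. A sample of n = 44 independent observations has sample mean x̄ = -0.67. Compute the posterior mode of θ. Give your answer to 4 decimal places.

θ̂_MAP = -0.6809

n = 44, x̄ = -0.67.
For a Normal prior and Normal likelihood with known variance, the posterior is Normal; its mode equals its mean, the precision-weighted average.
Prior precision 1/σ₀² = 1/2 = 0.5; data precision n/σ² = 44/3.
θ̂ = (0.5·(-1) + (44/3)·(-0.67)) / (0.5 + 44/3) = (-1549/150)/(91/6) = -1549/2275 ≈ -0.6809.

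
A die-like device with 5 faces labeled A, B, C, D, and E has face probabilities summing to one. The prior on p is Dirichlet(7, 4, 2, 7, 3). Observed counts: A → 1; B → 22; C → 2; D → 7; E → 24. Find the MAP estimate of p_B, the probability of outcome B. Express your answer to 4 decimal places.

The posterior is Dirichlet(αᵢ + nᵢ) = Dirichlet(8, 26, 4, 14, 27).
For a Dirichlet(a₁,…,a_K) with all aᵢ > 1, the mode has j-th component (aⱼ − 1)/(Σaᵢ − K).
Here Σaᵢ = 79 and K = 5, so p_B = (26 − 1)/(79 − 5) = 25/74 ≈ 0.3378.

MAP estimate of p_B = 0.3378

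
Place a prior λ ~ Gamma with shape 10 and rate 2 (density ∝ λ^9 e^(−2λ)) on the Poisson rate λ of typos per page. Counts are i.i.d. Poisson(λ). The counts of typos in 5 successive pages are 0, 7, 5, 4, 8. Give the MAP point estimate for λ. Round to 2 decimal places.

Σxᵢ = 0+7+5+4+8 = 24, with n = 5.
Posterior ∝ λ^9e^(−2λ) · λ^24e^(−5λ) = λ^33e^(−7λ), i.e. Gamma(shape=34, rate=7).
The mode of a Gamma(a, b) with a ≥ 1 (shape–rate) is (a−1)/b = 33/7 ≈ 4.71.

λ̂_MAP = 4.71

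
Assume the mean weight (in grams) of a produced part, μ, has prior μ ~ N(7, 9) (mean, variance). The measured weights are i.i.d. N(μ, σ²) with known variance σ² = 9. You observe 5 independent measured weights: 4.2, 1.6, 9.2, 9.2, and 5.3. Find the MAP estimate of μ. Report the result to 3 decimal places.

n = 5; x̄ = (4.2 + 1.6 + 9.2 + 9.2 + 5.3)/5 = 29.5/5 = 5.9.
For a Normal prior and Normal likelihood with known variance, the posterior is Normal; its mode equals its mean, the precision-weighted average.
Prior precision 1/σ₀² = 1/9; data precision n/σ² = 5/9.
μ̂ = ((1/9)·7 + (5/9)·5.9) / (1/9 + 5/9) = (73/18)/(2/3) = 73/12 ≈ 6.083.

μ̂_MAP = 6.083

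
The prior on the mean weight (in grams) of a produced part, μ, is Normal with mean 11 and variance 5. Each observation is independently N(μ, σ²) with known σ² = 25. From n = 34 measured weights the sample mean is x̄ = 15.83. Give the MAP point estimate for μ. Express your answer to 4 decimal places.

μ̂_MAP = 15.2108

n = 34, x̄ = 15.83.
For a Normal prior and Normal likelihood with known variance, the posterior is Normal; its mode equals its mean, the precision-weighted average.
Prior precision 1/σ₀² = 1/5 = 0.2; data precision n/σ² = 34/25 = 1.36.
μ̂ = (0.2·11 + 1.36·15.83) / (0.2 + 1.36) = 23.7288/1.56 = 9887/650 ≈ 15.2108.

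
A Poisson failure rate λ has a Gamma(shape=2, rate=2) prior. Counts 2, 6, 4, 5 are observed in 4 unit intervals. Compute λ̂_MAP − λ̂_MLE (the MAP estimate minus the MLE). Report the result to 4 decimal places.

Σxᵢ = 17. Posterior is Gamma(19, 6); MAP = (19−1)/6 = 18/6 ≈ 3.00000.
MLE = x̄ = 17/4 ≈ 4.25000.
Difference = 18/6 − 17/4 = -5/4 ≈ -1.2500.

MAP − MLE = -1.2500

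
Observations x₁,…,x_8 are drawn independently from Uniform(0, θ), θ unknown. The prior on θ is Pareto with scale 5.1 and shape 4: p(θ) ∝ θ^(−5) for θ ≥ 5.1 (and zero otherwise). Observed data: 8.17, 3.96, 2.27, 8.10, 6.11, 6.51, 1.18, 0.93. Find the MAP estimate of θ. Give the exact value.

θ̂_MAP = 8.17

The Uniform(0, θ) likelihood is θ^(−n) for θ ≥ max(xᵢ), zero otherwise. Here max(xᵢ) = 8.17.
Posterior ∝ θ^(−5) · θ^(−8) = θ^(−13) on θ ≥ max(5.1, 8.17) = 8.17.
This density is strictly decreasing in θ, so the posterior mode lies at the lower boundary of the support.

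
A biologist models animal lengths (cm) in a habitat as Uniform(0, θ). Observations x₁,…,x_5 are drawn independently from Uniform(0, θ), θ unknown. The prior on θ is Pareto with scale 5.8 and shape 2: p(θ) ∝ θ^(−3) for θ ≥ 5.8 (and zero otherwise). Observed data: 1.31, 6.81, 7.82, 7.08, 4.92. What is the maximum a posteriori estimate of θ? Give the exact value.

θ̂_MAP = 7.82

The Uniform(0, θ) likelihood is θ^(−n) for θ ≥ max(xᵢ), zero otherwise. Here max(xᵢ) = 7.82.
Posterior ∝ θ^(−3) · θ^(−5) = θ^(−8) on θ ≥ max(5.8, 7.82) = 7.82.
This density is strictly decreasing in θ, so the posterior mode lies at the lower boundary of the support.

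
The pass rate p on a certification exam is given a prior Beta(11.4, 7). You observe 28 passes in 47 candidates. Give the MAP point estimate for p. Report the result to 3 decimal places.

p̂_MAP = 0.606

Prior: Beta(11.4, 7).
Data: 28 successes in 47 trials. The binomial likelihood contributes p^28(1−p)^19, so the posterior is Beta(11.4+28, 7+19) = Beta(39.4, 26).
For Beta(a, b) with a, b > 1 the mode is (a−1)/(a+b−2) = 38.4/63.4 ≈ 0.606.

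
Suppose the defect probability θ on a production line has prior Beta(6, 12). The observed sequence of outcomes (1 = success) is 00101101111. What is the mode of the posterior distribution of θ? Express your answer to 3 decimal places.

Prior: Beta(6, 12).
Data: 7 successes in 11 trials (from the sequence). The binomial likelihood contributes θ^7(1−θ)^4, so the posterior is Beta(6+7, 12+4) = Beta(13, 16).
For Beta(a, b) with a, b > 1 the mode is (a−1)/(a+b−2) = 12/27 ≈ 0.444.

θ̂_MAP = 0.444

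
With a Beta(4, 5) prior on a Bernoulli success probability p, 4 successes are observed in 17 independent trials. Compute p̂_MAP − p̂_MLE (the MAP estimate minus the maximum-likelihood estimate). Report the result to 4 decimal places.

Posterior is Beta(8, 18); MAP = (8−1)/(26−2) = 7/24 ≈ 0.29167.
MLE ignores the prior: p̂_MLE = k/n = 4/17 ≈ 0.23529.
Difference = 7/24 − 4/17 = 23/408 ≈ 0.0564.

MAP − MLE = 0.0564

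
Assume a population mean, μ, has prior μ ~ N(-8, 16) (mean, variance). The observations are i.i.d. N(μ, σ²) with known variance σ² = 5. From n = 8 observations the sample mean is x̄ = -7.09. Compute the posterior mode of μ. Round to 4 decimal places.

n = 8, x̄ = -7.09.
For a Normal prior and Normal likelihood with known variance, the posterior is Normal; its mode equals its mean, the precision-weighted average.
Prior precision 1/σ₀² = 1/16 = 0.0625; data precision n/σ² = 8/5 = 1.6.
μ̂ = (0.0625·(-8) + 1.6·(-7.09)) / (0.0625 + 1.6) = (-11.844)/1.6625 = -3384/475 ≈ -7.1242.

μ̂_MAP = -7.1242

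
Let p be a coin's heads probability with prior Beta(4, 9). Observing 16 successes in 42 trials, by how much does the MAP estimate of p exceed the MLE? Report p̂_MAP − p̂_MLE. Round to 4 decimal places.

MAP − MLE = -0.0225

Posterior is Beta(20, 35); MAP = (20−1)/(55−2) = 19/53 ≈ 0.35849.
MLE ignores the prior: p̂_MLE = k/n = 16/42 ≈ 0.38095.
Difference = 19/53 − 16/42 = -25/1113 ≈ -0.0225.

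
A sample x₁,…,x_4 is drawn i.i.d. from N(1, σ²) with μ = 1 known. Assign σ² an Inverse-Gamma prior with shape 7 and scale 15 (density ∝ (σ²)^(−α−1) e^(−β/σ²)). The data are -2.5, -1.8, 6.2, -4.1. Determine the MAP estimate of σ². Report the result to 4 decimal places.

Sum of squared deviations about the known mean: SS = (-2.5−1)² + (-1.8−1)² + (6.2−1)² + (-4.1−1)² = 73.14.
The Normal likelihood contributes (σ²)^(−n/2) exp(−SS/(2σ²)), so the posterior is Inverse-Gamma(α + n/2, β + SS/2) = Inverse-Gamma(9, 51.57).
The mode of Inverse-Gamma(a, b) is b/(a+1) = 51.57/10 ≈ 5.1570.

σ̂²_MAP = 5.1570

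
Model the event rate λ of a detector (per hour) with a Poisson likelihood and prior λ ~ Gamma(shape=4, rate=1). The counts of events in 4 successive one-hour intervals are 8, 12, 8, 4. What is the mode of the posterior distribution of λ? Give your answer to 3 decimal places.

Σxᵢ = 8+12+8+4 = 32, with n = 4.
Posterior ∝ λ^3e^(−1λ) · λ^32e^(−4λ) = λ^35e^(−5λ), i.e. Gamma(shape=36, rate=5).
The mode of a Gamma(a, b) with a ≥ 1 (shape–rate) is (a−1)/b = 35/5 ≈ 7.000.

λ̂_MAP = 7.000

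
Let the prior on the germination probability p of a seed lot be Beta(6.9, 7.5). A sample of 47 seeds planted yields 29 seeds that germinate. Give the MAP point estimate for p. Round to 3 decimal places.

p̂_MAP = 0.588

Prior: Beta(6.9, 7.5).
Data: 29 successes in 47 trials. The binomial likelihood contributes p^29(1−p)^18, so the posterior is Beta(6.9+29, 7.5+18) = Beta(35.9, 25.5).
For Beta(a, b) with a, b > 1 the mode is (a−1)/(a+b−2) = 34.9/59.4 ≈ 0.588.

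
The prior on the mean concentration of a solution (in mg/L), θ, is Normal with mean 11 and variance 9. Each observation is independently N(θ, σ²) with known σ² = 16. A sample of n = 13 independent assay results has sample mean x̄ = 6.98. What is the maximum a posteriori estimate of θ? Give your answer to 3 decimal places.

n = 13, x̄ = 6.98.
For a Normal prior and Normal likelihood with known variance, the posterior is Normal; its mode equals its mean, the precision-weighted average.
Prior precision 1/σ₀² = 1/9; data precision n/σ² = 13/16 = 0.8125.
θ̂ = ((1/9)·11 + 0.8125·6.98) / (1/9 + 0.8125) = (49633/7200)/(133/144) = 49633/6650 ≈ 7.464.

θ̂_MAP = 7.464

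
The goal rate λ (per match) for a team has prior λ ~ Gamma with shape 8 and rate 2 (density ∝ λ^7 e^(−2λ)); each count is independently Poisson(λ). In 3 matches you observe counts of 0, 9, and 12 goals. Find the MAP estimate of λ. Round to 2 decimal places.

λ̂_MAP = 5.60

Σxᵢ = 0+9+12 = 21, with n = 3.
Posterior ∝ λ^7e^(−2λ) · λ^21e^(−3λ) = λ^28e^(−5λ), i.e. Gamma(shape=29, rate=5).
The mode of a Gamma(a, b) with a ≥ 1 (shape–rate) is (a−1)/b = 28/5 ≈ 5.60.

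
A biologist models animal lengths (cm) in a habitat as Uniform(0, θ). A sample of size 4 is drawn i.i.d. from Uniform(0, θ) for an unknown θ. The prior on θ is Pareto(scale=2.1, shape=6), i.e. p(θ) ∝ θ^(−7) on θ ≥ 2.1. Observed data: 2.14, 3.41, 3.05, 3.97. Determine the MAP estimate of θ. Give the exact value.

θ̂_MAP = 3.97

The Uniform(0, θ) likelihood is θ^(−n) for θ ≥ max(xᵢ), zero otherwise. Here max(xᵢ) = 3.97.
Posterior ∝ θ^(−7) · θ^(−4) = θ^(−11) on θ ≥ max(2.1, 3.97) = 3.97.
This density is strictly decreasing in θ, so the posterior mode lies at the lower boundary of the support.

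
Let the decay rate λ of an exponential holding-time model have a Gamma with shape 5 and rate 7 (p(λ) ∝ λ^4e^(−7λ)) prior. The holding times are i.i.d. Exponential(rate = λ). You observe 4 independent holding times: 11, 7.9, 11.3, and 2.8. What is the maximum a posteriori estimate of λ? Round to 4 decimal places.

λ̂_MAP = 0.2000

The Exponential(rate=λ) likelihood is ∝ λ^n e^(−λΣtᵢ). Here n = 4 and Σtᵢ = 11 + 7.9 + 11.3 + 2.8 = 33.
Posterior ∝ λ^4e^(−7λ) · λ^4e^(−33λ) = λ^8e^(−40λ), i.e. Gamma(9, 40).
Mode = (a−1)/b = 8/40 ≈ 0.2000.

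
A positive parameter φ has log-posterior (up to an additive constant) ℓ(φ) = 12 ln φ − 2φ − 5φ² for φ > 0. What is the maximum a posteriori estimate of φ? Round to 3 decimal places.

ℓ'(φ) = 12/φ − 2 − 10φ. Setting this to zero and multiplying by φ: 10φ² + 2φ − 12 = 0.
φ = (−2 + √(2² + 4·10·12)) / (2·10) = (−2 + √484) / 20 = (−2 + 22)/20 = 1.
ℓ''(φ) = −12/φ² − 10 < 0, confirming a maximum.

φ̂_MAP = 1.000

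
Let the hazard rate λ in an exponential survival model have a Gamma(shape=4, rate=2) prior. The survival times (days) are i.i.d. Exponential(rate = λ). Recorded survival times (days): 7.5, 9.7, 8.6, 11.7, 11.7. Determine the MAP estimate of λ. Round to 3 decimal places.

λ̂_MAP = 0.156

The Exponential(rate=λ) likelihood is ∝ λ^n e^(−λΣtᵢ). Here n = 5 and Σtᵢ = 7.5 + 9.7 + 8.6 + 11.7 + 11.7 = 49.2.
Posterior ∝ λ^3e^(−2λ) · λ^5e^(−49.2λ) = λ^8e^(−51.2λ), i.e. Gamma(9, 51.2).
Mode = (a−1)/b = 8/51.2 ≈ 0.156.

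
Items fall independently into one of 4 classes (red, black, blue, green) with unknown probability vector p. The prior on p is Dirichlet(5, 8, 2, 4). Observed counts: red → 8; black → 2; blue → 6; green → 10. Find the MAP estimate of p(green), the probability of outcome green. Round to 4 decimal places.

The posterior is Dirichlet(αᵢ + nᵢ) = Dirichlet(13, 10, 8, 14).
For a Dirichlet(a₁,…,a_K) with all aᵢ > 1, the mode has j-th component (aⱼ − 1)/(Σaᵢ − K).
Here Σaᵢ = 45 and K = 4, so p(green) = (14 − 1)/(45 − 4) = 13/41 ≈ 0.3171.

MAP estimate of p(green) = 0.3171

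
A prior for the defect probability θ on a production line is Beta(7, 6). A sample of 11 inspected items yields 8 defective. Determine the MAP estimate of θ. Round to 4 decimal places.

Prior: Beta(7, 6).
Data: 8 successes in 11 trials. The binomial likelihood contributes θ^8(1−θ)^3, so the posterior is Beta(7+8, 6+3) = Beta(15, 9).
For Beta(a, b) with a, b > 1 the mode is (a−1)/(a+b−2) = 14/22 ≈ 0.6364.

θ̂_MAP = 0.6364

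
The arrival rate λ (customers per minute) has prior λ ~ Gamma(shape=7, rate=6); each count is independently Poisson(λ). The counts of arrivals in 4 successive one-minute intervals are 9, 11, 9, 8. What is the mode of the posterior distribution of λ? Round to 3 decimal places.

Σxᵢ = 9+11+9+8 = 37, with n = 4.
Posterior ∝ λ^6e^(−6λ) · λ^37e^(−4λ) = λ^43e^(−10λ), i.e. Gamma(shape=44, rate=10).
The mode of a Gamma(a, b) with a ≥ 1 (shape–rate) is (a−1)/b = 43/10 ≈ 4.300.

λ̂_MAP = 4.300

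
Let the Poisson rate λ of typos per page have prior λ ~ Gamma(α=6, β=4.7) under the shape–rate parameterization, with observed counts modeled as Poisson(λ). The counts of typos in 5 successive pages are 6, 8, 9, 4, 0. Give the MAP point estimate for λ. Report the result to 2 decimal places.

λ̂_MAP = 3.30

Σxᵢ = 6+8+9+4+0 = 27, with n = 5.
Posterior ∝ λ^5e^(−4.7λ) · λ^27e^(−5λ) = λ^32e^(−9.7λ), i.e. Gamma(shape=33, rate=9.7).
The mode of a Gamma(a, b) with a ≥ 1 (shape–rate) is (a−1)/b = 32/9.7 ≈ 3.30.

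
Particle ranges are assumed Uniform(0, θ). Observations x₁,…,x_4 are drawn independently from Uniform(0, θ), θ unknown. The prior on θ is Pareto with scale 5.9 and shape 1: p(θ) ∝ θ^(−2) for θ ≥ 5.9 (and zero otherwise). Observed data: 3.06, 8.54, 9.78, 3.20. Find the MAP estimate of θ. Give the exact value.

θ̂_MAP = 9.78

The Uniform(0, θ) likelihood is θ^(−n) for θ ≥ max(xᵢ), zero otherwise. Here max(xᵢ) = 9.78.
Posterior ∝ θ^(−2) · θ^(−4) = θ^(−6) on θ ≥ max(5.9, 9.78) = 9.78.
This density is strictly decreasing in θ, so the posterior mode lies at the lower boundary of the support.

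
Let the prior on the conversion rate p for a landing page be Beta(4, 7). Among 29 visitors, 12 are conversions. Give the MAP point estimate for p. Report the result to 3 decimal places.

p̂_MAP = 0.395

Prior: Beta(4, 7).
Data: 12 successes in 29 trials. The binomial likelihood contributes p^12(1−p)^17, so the posterior is Beta(4+12, 7+17) = Beta(16, 24).
For Beta(a, b) with a, b > 1 the mode is (a−1)/(a+b−2) = 15/38 ≈ 0.395.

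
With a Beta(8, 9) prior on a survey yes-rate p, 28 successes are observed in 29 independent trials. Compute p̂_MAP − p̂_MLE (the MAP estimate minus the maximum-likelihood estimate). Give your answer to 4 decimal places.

Posterior is Beta(36, 10); MAP = (36−1)/(46−2) = 35/44 ≈ 0.79545.
MLE ignores the prior: p̂_MLE = k/n = 28/29 ≈ 0.96552.
Difference = 35/44 − 28/29 = -217/1276 ≈ -0.1701.

MAP − MLE = -0.1701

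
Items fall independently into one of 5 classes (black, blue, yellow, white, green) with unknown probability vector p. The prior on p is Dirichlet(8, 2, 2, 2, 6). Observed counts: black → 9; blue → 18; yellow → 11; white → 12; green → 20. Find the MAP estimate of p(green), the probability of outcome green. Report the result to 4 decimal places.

MAP estimate of p(green) = 0.2941

The posterior is Dirichlet(αᵢ + nᵢ) = Dirichlet(17, 20, 13, 14, 26).
For a Dirichlet(a₁,…,a_K) with all aᵢ > 1, the mode has j-th component (aⱼ − 1)/(Σaᵢ − K).
Here Σaᵢ = 90 and K = 5, so p(green) = (26 − 1)/(90 − 5) = 25/85 ≈ 0.2941.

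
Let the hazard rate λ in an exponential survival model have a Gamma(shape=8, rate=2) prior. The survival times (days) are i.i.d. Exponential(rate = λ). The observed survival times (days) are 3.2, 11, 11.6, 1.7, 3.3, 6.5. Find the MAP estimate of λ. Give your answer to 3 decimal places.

λ̂_MAP = 0.331

The Exponential(rate=λ) likelihood is ∝ λ^n e^(−λΣtᵢ). Here n = 6 and Σtᵢ = 3.2 + 11 + 11.6 + 1.7 + 3.3 + 6.5 = 37.3.
Posterior ∝ λ^7e^(−2λ) · λ^6e^(−37.3λ) = λ^13e^(−39.3λ), i.e. Gamma(14, 39.3).
Mode = (a−1)/b = 13/39.3 ≈ 0.331.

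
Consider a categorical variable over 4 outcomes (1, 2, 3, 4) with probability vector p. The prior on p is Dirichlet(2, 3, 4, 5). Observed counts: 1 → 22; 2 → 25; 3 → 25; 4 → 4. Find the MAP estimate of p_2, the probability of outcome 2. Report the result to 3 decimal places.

The posterior is Dirichlet(αᵢ + nᵢ) = Dirichlet(24, 28, 29, 9).
For a Dirichlet(a₁,…,a_K) with all aᵢ > 1, the mode has j-th component (aⱼ − 1)/(Σaᵢ − K).
Here Σaᵢ = 90 and K = 4, so p_2 = (28 − 1)/(90 − 4) = 27/86 ≈ 0.314.

MAP estimate: 0.314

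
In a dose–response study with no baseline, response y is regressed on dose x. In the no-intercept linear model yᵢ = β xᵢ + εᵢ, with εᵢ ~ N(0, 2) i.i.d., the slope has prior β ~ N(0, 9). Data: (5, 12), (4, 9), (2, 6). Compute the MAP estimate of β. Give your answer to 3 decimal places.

log p(β | y) = −Σ(yᵢ − βxᵢ)²/(2·2) − β²/(2·9) + const.
Setting the derivative to zero: Σxᵢ(yᵢ − βxᵢ)/2 − β/9 = 0, so β = Σxᵢyᵢ / (Σxᵢ² + σ²/τ²).
Σxᵢyᵢ = 5·12 + 4·9 + 2·6 = 108; Σxᵢ² = 45; σ²/τ² = 2/9.
β̂_MAP = 108 / (45 + 2/9) = 108/(407/9) = 972/407 ≈ 2.388.

β̂_MAP = 2.388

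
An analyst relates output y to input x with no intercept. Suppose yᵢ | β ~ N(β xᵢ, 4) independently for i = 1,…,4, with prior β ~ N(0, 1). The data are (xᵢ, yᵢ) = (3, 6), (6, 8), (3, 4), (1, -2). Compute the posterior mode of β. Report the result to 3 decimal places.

log p(β | y) = −Σ(yᵢ − βxᵢ)²/(2·4) − β²/(2·1) + const.
Setting the derivative to zero: Σxᵢ(yᵢ − βxᵢ)/4 − β/1 = 0, so β = Σxᵢyᵢ / (Σxᵢ² + σ²/τ²).
Σxᵢyᵢ = 3·6 + 6·8 + 3·4 + 1·(-2) = 76; Σxᵢ² = 55; σ²/τ² = 4.
β̂_MAP = 76 / (55 + 4) = 76/59 ≈ 1.288.

β̂_MAP = 1.288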